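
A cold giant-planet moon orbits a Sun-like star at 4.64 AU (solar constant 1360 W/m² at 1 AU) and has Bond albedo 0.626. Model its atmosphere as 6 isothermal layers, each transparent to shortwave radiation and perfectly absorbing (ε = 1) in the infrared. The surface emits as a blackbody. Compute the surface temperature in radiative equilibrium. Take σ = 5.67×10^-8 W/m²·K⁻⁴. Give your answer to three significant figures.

164 K

Flux at the orbit: S = 1360/(4.64)² = 63.17 W/m².
OLR = S(1−α)/4 = 5.906 W/m²; the top layer radiates at T_e = 101.0 K.
Layer-by-layer balance gives σT_s⁴ = (N+1)σT_e⁴, so T_s = 7^¼·101.0 = 164.3 K.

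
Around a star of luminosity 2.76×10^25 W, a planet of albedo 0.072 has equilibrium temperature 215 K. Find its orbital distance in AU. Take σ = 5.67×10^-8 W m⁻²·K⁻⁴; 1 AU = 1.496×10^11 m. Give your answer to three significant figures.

Energy balance gives S = 4σT⁴/(1−α) = 522.2 W m⁻².
S = L/(4πd²) → d = √(L/4πS) = √(2.76×10^25/(4π·522.2)) = 6.485×10^10 m = 0.4335 AU.

0.434 AU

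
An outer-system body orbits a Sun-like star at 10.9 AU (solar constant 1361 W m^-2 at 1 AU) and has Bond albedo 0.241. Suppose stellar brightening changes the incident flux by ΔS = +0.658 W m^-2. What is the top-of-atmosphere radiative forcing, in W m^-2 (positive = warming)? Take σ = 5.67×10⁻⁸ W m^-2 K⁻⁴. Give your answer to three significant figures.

0.125 W m^-2

Irradiance scales as 1/d², so S = 1361 W m^-2 × (1/10.9)² = 11.46 W m^-2.
Only a fraction (1−α) is absorbed and it's spread over 4πR², so ΔF = (1−α)ΔS/4 = 0.1249 W m^-2.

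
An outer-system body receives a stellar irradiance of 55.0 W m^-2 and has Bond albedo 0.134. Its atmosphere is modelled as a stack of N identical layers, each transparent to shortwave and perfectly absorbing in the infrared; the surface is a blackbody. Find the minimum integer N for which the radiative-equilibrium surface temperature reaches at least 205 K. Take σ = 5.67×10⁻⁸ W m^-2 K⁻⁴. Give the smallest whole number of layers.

8

Top-of-atmosphere balance: σT_e⁴ = S(1−α)/4 = 11.91 W m^-2 → T_e = 120.4 K.
Since T_s⁴ = (N+1)T_e⁴, we need N ≥ (T_s/T_e)⁴ − 1 = 7.410.
The minimum whole number is N = 8.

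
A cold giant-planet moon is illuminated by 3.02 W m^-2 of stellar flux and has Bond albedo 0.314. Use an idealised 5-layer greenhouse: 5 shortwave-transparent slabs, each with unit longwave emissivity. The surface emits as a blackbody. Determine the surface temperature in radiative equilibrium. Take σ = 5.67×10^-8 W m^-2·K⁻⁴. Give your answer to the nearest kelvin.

OLR = S(1−α)/4 = 0.5179 W m^-2; the top layer radiates at T_e = 54.98 K.
For an N-layer opaque stack, T_s⁴ = (N+1)T_e⁴, hence T_s = (6)^(1/4)×54.98 K = 86.04 K.

86 K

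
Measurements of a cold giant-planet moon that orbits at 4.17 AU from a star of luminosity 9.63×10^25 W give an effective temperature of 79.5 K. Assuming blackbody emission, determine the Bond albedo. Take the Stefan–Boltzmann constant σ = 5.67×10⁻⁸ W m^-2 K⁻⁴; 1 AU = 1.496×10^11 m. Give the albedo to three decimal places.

d = 4.17 × 1.496×10^11 m = 6.238×10^11 m.
Spreading L over a sphere of radius d: S = 9.63×10^25/(4π·6.24×10^11²) = 19.69 W m^-2.
Energy balance: S(1−α)/4 = σT⁴, so 1−α = 4σT⁴/S.
4σT⁴ = 4·5.67×10⁻⁸·(79.5)⁴ = 9.060 W m^-2.
Hence α = 1 − 9.060/19.69 = 0.5399.

0.540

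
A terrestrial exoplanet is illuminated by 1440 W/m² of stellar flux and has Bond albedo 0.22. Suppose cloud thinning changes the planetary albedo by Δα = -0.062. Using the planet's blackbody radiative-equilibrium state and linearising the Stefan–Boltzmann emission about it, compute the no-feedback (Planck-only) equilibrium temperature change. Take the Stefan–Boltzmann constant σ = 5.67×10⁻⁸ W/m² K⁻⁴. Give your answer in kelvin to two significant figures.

5.3 kelvin

The baseline emission temperature is T_e = 265.3 K.
TOA radiative forcing: ΔF = −S·Δα/4 = −1440·(-0.062)/4 = 22.32 W/m².
Planck response: λ_P = 4σT_e³ = 4·5.67×10⁻⁸·(265.3)³ = 4.234 W/m²/K.
So ΔT₀ = 22.32/4.234 = 5.27 K.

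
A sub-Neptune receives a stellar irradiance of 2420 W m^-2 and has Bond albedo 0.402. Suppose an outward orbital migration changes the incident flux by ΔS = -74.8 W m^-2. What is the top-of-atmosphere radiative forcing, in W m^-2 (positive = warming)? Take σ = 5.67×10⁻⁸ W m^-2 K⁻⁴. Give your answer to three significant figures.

-11.2 W m^-2

ΔF = Δ[S(1−α)]/4 = (1−0.402)·-74.8/4 = -11.18 W m^-2.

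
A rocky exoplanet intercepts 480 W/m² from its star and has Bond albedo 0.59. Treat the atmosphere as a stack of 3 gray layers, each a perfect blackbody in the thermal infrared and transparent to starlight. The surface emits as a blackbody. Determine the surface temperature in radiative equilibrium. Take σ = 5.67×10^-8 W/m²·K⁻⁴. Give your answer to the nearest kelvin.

243 K

The effective emission temperature is T_e = [S(1−α)/(4σ)]^¼ = 171.6 K.
With N = 3 opaque layers, T_s = (N+1)^(1/4)·T_e = 4^(1/4)·171.6 = 242.7 K.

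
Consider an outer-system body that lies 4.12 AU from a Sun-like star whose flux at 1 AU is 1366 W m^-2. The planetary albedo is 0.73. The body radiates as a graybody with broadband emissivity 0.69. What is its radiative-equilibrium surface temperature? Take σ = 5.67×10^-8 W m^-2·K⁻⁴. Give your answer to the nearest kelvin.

Flux at the orbit: S = 1366/(4.12)² = 80.47 W m^-2.
Averaging over the sphere, the absorbed flux is S(1−α)/4 = 5.432 W m^-2.
Radiative balance εσT⁴ = 5.432 gives T = [5.432/(0.69·σ)]^(1/4) = 108.6 K.

109 K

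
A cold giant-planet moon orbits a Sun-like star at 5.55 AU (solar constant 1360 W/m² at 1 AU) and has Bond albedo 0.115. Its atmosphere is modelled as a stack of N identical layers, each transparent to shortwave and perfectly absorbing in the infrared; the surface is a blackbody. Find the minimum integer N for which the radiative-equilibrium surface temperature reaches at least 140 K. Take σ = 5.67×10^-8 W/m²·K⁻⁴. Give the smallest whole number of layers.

2

Irradiance scales as 1/d², so S = 1360 W/m² × (1/5.55)² = 44.15 W/m².
OLR = S(1−α)/4 = 9.769 W/m²; the top layer radiates at T_e = 114.6 K.
T_s = (N+1)^(1/4)·T_e ≥ 140 K requires N+1 ≥ (T_s/T_e)⁴ = (140/114.6)⁴ = 2.230.
The minimum whole number is N = 2.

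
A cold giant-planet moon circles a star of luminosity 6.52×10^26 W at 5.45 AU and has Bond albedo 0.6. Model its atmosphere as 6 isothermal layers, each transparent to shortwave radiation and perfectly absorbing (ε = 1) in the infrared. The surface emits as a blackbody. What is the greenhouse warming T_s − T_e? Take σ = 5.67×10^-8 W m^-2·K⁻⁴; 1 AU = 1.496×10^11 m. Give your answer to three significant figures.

d = 5.45 × 1.496×10^11 m = 8.153×10^11 m.
Spreading L over a sphere of radius d: S = 6.52×10^26/(4π·8.15×10^11²) = 78.05 W m^-2.
The effective emission temperature is T_e = [S(1−α)/(4σ)]^¼ = 108.3 K.
T_s = (N+1)^(1/4)·T_e = 176.2 K.
Warming: T_s − T_e = 67.87 K.

67.9 K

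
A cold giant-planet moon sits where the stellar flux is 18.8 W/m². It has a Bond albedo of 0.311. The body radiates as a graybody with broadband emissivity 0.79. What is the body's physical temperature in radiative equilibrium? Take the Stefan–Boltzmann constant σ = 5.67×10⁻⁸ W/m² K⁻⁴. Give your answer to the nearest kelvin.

92 K

Averaging over the sphere, the absorbed flux is S(1−α)/4 = 3.238 W/m².
Equating to εσT⁴ with ε = 0.79: T = (3.238/0.79σ)^(1/4) = 92.21 K.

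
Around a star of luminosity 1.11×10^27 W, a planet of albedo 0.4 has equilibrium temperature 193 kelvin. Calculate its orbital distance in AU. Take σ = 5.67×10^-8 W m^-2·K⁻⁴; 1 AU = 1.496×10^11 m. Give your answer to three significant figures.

Required flux: S = 4σT⁴/(1−α) = 524.5 W m^-2.
From L = 4πd²S, d = √(1.11×10^27/(4π·524.5)) = 4.104×10^11 m = 2.743 AU.

2.74 AU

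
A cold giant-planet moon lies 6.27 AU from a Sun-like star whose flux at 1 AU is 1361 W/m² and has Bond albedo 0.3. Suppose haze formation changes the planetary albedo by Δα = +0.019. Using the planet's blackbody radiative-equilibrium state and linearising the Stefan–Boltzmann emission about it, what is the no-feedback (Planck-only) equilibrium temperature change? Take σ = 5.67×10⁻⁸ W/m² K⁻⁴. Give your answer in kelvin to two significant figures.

-0.69 kelvin

By the inverse-square law, S = 1361/6.27² = 34.62 W/m².
Reference equilibrium: T_e = [S(1−α)/(4σ)]^(1/4) = 101.7 K.
TOA radiative forcing: ΔF = −S·Δα/4 = −34.62·(+0.019)/4 = -0.1644 W/m².
Linearising σT⁴ gives d(σT⁴)/dT = 4σT_e³ = 0.2384 W/m² per K.
ΔT₀ = ΔF/λ_P = -0.1644/0.2384 = -0.690 K.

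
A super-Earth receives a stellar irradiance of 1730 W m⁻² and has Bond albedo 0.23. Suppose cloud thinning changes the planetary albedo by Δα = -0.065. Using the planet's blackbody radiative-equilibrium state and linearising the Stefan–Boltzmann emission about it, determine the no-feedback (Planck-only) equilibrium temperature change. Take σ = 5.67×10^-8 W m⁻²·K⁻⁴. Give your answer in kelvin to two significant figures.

5.8 K

Unperturbed T_e = [1730·(1−0.23)/(4σ)]^¼ = 276.8 K.
ΔF = −(S/4)Δα = −(1730/4)×(-0.065) = 28.11 W m⁻².
The Planck feedback parameter is 4σT_e³ = 4.812 W m⁻²/K.
So ΔT₀ = 28.11/4.812 = 5.84 K.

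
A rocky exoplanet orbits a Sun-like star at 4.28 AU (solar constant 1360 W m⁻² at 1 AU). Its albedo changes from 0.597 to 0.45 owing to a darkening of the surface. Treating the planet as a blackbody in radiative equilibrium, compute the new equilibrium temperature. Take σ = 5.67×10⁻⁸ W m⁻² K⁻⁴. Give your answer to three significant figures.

116 kelvin

By the inverse-square law, S = 1360/4.28² = 74.24 W m⁻².
New equilibrium: T₂ = [(1−0.45)·74.24/(4σ)]^(1/4) = 115.8 K.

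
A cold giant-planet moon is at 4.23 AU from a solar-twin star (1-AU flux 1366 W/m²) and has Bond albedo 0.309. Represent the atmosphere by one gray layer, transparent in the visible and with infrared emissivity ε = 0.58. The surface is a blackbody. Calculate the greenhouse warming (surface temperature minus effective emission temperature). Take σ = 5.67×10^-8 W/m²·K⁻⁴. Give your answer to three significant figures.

11.0 K

Flux at the orbit: S = 1366/(4.23)² = 76.34 W/m².
Effective emission temperature (TOA balance): σT_e⁴ = S(1−α)/4 = 13.19 W/m² → T_e = 123.5 K.
Surface balance with a leaky layer gives σT_s⁴ = σT_e⁴·2/(2−ε), so T_s = T_e·[2/(2−0.58)]^(1/4) = 134.5 K.
Greenhouse warming: T_s − T_e = 11.04 K.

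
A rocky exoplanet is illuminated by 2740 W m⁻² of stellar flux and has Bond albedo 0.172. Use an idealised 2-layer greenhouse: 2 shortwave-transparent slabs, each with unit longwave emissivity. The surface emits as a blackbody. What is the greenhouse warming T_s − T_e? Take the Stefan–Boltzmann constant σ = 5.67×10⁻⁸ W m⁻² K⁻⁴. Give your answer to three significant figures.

The effective emission temperature is T_e = [S(1−α)/(4σ)]^¼ = 316.3 K.
Surface: T_s = (3)^¼·T_e = 416.2 K.
So the greenhouse effect raises the surface by 416.2 − 316.3 = 99.96 K.

100 kelvin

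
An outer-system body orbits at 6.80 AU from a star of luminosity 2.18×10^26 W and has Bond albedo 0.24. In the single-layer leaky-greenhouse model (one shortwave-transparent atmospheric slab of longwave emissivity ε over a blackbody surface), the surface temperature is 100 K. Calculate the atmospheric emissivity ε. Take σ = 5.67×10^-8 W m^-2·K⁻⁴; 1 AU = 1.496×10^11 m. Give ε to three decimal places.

0.877

d = 6.80 × 1.496×10^11 m = 1.017×10^12 m.
Spreading L over a sphere of radius d: S = 2.18×10^26/(4π·1.02×10^12²) = 16.76 W m^-2.
Effective temperature: T_e = [S(1−α)/(4σ)]^(1/4) = 86.57 K.
T_s⁴ = T_e⁴·2/(2−ε) → ε = 2 − 2(T_e/T_s)⁴ = 2 − 2·(86.57/100)⁴ = 0.8765.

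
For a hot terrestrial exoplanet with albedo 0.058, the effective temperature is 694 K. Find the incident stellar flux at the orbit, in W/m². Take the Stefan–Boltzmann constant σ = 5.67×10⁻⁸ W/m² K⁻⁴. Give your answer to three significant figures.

55900 W/m²

Invert the energy balance for S: S = 4σT⁴/(1−α).
σT⁴ = 5.67×10⁻⁸·(694)⁴ = 13150 W/m².
So S = 4×13150/(1−0.058) = 55850 W/m².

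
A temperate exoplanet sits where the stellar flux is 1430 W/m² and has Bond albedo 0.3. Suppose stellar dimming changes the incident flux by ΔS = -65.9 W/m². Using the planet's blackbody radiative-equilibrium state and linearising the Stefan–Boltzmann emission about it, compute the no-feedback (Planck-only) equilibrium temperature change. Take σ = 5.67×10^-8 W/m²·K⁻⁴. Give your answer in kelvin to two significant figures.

-3.0 kelvin

The baseline emission temperature is T_e = 257.7 K.
TOA radiative forcing: ΔF = (1−α)ΔS/4 = 0.7·(-65.9)/4 = -11.53 W/m².
The Planck feedback parameter is 4σT_e³ = 3.884 W/m²/K.
So ΔT₀ = -11.53/3.884 = -2.97 K.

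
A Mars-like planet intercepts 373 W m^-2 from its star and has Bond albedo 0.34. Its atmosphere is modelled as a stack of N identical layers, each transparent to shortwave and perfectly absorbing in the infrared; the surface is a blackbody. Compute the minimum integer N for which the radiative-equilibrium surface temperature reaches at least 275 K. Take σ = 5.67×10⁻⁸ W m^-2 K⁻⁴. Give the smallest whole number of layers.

The effective emission temperature is T_e = [S(1−α)/(4σ)]^¼ = 181.5 K.
Since T_s⁴ = (N+1)T_e⁴, we need N ≥ (T_s/T_e)⁴ − 1 = 4.269.
The minimum whole number is N = 5.

5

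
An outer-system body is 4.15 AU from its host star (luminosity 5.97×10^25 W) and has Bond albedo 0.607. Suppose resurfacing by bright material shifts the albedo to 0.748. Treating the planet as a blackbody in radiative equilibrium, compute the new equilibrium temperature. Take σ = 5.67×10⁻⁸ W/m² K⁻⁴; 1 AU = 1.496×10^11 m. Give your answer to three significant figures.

60.8 kelvin

d = 4.15 × 1.496×10^11 m = 6.208×10^11 m.
S = L/(4πd²) = 12.33 W/m².
With the new albedo, S(1−α₂)/4 = 0.7765 W/m², so T₂ = 60.83 K.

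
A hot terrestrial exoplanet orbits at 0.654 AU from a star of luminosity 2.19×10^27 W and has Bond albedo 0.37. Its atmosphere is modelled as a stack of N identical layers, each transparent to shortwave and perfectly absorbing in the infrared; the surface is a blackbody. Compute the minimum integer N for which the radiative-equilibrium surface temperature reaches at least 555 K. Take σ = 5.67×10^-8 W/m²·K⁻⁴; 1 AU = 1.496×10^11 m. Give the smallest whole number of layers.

1

Orbital distance: d = 0.654 AU = 9.784×10^10 m.
Flux at the orbit: S = L/(4πd²) = 2.19×10^27/(4π·(9.78×10^10)²) = 18210 W/m².
OLR = S(1−α)/4 = 2867 W/m²; the top layer radiates at T_e = 474.2 K.
Need (N+1)T_e⁴ ≥ T_s⁴, i.e. N+1 ≥ (555/474.2)⁴ = 1.876.
So N ≥ 0.876; the smallest integer is N = 1.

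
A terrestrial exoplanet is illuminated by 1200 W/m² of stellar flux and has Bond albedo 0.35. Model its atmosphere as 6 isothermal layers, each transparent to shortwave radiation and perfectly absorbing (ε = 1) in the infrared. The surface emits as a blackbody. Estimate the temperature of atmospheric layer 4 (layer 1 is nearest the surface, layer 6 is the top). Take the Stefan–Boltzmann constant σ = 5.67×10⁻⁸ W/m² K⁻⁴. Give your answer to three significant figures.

The effective emission temperature is T_e = [S(1−α)/(4σ)]^¼ = 242.2 K.
The net upward flux σT_e⁴ is constant between every pair of levels, so T_k⁴ = (N+1−k)T_e⁴.
T_4 = (3)^(1/4)·242.2 = 318.7 K.

319 K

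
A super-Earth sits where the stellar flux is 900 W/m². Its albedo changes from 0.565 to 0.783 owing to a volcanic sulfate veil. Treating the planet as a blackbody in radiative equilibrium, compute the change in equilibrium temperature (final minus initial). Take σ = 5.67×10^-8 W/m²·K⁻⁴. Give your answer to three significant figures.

-32.5 kelvin

With α = 0.565, T₁ = 203.8 K.
Final:   T₂ = [S(1−0.783)/(4σ)]^(1/4) = 171.3 K.
ΔT = T₂ − T₁ = -32.53 K.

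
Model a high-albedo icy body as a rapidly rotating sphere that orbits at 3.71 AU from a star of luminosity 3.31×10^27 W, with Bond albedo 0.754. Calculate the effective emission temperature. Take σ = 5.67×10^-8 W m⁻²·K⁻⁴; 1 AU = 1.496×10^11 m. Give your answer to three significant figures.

Orbital distance: d = 3.71 AU = 5.550×10^11 m.
Spreading L over a sphere of radius d: S = 3.31×10^27/(4π·5.55×10^11²) = 855.1 W m⁻².
The planet absorbs (1−α)S over its disc πR² and re-emits over 4πR², so the mean absorbed flux is (1−0.754)·855.1/4 = 52.59 W m⁻².
Set σT⁴ = 52.59 → T = (52.59/σ)^(1/4) = 174.5 K.

175 K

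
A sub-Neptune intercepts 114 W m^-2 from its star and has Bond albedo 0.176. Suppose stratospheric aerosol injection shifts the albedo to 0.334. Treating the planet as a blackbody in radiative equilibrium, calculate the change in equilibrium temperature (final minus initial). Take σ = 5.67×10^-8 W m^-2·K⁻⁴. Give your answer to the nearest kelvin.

Initial: T₁ = [S(1−0.176)/(4σ)]^(1/4) = 142.7 K.
Final:   T₂ = [S(1−0.334)/(4σ)]^(1/4) = 135.3 K.
ΔT = T₂ − T₁ = -7.394 K.

-7 kelvin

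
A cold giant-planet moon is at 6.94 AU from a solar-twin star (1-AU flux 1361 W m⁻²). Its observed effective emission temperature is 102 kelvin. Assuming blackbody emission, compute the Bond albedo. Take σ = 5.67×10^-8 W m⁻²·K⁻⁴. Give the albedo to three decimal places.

0.131

By the inverse-square law, S = 1361/6.94² = 28.26 W m⁻².
Rearranging the radiative balance, α = 1 − 4σT⁴/S.
σT⁴ = 6.137 W m⁻², so 4σT⁴ = 24.55 W m⁻².
Hence α = 1 − 24.55/28.26 = 0.1312.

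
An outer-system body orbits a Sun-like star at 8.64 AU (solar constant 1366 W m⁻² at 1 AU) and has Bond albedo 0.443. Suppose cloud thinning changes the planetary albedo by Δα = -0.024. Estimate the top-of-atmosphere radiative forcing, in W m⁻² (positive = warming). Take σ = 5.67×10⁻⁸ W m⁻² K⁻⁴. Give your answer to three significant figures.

Flux at the orbit: S = 1366/(8.64)² = 18.30 W m⁻².
ΔF = −(S/4)Δα = −(18.30/4)×(-0.024) = 0.1098 W m⁻².

0.110 W m⁻²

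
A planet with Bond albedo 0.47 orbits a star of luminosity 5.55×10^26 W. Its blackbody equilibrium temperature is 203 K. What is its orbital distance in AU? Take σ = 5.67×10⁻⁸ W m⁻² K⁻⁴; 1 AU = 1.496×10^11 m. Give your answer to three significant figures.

Energy balance gives S = 4σT⁴/(1−α) = 726.7 W m⁻².
From L = 4πd²S, d = √(5.55×10^26/(4π·726.7)) = 2.465×10^11 m = 1.648 AU.

1.65 AU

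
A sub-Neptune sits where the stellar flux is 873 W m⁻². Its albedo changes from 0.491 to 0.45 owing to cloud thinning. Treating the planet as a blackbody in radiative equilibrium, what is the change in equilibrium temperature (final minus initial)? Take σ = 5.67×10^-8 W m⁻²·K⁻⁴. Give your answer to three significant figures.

4.11 kelvin

With α = 0.491, T₁ = 210.4 K.
With α = 0.45, T₂ = 214.5 K.
Change: 214.5 − 210.4 = 4.114 K.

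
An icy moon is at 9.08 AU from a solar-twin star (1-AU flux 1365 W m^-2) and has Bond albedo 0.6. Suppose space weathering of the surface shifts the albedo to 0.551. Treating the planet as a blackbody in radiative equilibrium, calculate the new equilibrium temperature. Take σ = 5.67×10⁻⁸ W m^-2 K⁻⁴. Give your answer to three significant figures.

Flux at the orbit: S = 1365/(9.08)² = 16.56 W m^-2.
New equilibrium: T₂ = [(1−0.551)·16.56/(4σ)]^(1/4) = 75.66 K.

75.7 kelvin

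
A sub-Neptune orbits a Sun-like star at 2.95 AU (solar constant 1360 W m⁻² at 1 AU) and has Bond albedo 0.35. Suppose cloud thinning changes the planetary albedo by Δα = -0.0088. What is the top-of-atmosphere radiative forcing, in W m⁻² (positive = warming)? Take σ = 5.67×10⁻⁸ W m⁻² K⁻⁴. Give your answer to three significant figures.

0.344 W m⁻²

Irradiance scales as 1/d², so S = 1360 W m⁻² × (1/2.95)² = 156.3 W m⁻².
TOA radiative forcing: ΔF = −S·Δα/4 = −156.3·(-0.0088)/4 = 0.3438 W m⁻².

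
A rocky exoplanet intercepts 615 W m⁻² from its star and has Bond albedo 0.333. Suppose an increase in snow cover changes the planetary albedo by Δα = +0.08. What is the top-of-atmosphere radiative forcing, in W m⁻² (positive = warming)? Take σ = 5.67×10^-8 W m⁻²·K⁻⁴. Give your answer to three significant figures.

-12.3 W m⁻²

The change in absorbed flux is Δ[S(1−α)/4] = −SΔα/4 = -12.30 W m⁻².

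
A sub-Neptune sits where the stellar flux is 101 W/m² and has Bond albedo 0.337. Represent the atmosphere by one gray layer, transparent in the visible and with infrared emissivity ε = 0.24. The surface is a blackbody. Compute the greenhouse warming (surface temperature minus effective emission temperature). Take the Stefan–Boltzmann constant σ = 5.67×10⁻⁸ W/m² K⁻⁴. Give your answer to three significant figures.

4.26 kelvin

At the top of the atmosphere, σT_e⁴ = S(1−α)/4 = 16.74 W/m², giving T_e = 131.1 K.
Surface balance with a leaky layer gives σT_s⁴ = σT_e⁴·2/(2−ε), so T_s = T_e·[2/(2−0.24)]^(1/4) = 135.3 K.
Greenhouse warming: T_s − T_e = 4.257 K.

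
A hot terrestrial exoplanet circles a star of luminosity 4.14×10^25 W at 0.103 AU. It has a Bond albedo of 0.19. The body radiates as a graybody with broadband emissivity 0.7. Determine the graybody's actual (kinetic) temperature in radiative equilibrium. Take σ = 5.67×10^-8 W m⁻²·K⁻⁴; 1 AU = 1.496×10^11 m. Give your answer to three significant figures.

Orbital distance: d = 0.103 AU = 1.541×10^10 m.
Flux at the orbit: S = L/(4πd²) = 4.14×10^25/(4π·(1.54×10^10)²) = 13880 W m⁻².
Absorbed flux (global mean): S(1−α)/4 = 13880·0.81/4 = 2810 W m⁻².
Equating to εσT⁴ with ε = 0.7: T = (2810/0.7σ)^(1/4) = 515.8 K.

516 kelvin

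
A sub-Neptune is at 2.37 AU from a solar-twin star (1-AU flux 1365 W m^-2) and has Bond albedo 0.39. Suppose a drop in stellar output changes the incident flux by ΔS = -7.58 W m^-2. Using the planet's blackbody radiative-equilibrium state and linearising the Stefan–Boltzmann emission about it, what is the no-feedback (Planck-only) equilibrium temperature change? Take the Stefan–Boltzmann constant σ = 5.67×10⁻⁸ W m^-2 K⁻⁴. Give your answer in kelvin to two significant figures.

Flux at the orbit: S = 1365/(2.37)² = 243.0 W m^-2.
Reference equilibrium: T_e = [S(1−α)/(4σ)]^(1/4) = 159.9 K.
ΔF = Δ[S(1−α)]/4 = (1−0.39)·-7.58/4 = -1.156 W m^-2.
Planck response: λ_P = 4σT_e³ = 4·5.67×10⁻⁸·(159.9)³ = 0.9271 W m^-2/K.
So ΔT₀ = -1.156/0.9271 = -1.25 K.

-1.2 kelvin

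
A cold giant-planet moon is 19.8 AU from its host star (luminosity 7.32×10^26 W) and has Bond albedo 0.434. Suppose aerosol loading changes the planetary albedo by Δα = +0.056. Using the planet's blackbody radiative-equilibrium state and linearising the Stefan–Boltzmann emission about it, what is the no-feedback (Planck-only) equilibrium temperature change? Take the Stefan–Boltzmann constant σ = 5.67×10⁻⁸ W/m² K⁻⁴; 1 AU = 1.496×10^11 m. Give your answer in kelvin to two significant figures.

d = 19.8 × 1.496×10^11 m = 2.962×10^12 m.
S = L/(4πd²) = 6.639 W/m².
Unperturbed T_e = [6.639·(1−0.434)/(4σ)]^¼ = 63.80 K.
The change in absorbed flux is Δ[S(1−α)/4] = −SΔα/4 = -0.09295 W/m².
Linearising σT⁴ gives d(σT⁴)/dT = 4σT_e³ = 0.05890 W/m² per K.
Hence the no-feedback warming is ΔF/(4σT_e³) = -1.58 K.

-1.6 K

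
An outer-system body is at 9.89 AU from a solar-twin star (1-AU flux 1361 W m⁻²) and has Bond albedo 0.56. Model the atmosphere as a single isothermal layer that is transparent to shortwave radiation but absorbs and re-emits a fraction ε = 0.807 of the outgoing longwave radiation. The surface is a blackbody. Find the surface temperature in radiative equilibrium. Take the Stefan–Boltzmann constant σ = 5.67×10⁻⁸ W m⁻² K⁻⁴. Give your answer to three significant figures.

By the inverse-square law, S = 1361/9.89² = 13.91 W m⁻².
Effective emission temperature (TOA balance): σT_e⁴ = S(1−α)/4 = 1.531 W m⁻² → T_e = 72.08 K.
The surface balance (absorbed SW + ε·downward IR = σT_s⁴) with T_a⁴ = T_s⁴/2 reduces to T_s = T_e·[2/(2−ε)]^¼ = 82.02 K.

82.0 K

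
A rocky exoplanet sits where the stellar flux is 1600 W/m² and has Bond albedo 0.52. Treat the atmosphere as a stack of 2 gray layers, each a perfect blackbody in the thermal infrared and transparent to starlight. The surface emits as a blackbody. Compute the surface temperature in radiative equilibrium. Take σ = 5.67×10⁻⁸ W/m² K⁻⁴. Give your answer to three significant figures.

OLR = S(1−α)/4 = 192.0 W/m²; the top layer radiates at T_e = 241.2 K.
For an N-layer opaque stack, T_s⁴ = (N+1)T_e⁴, hence T_s = (3)^(1/4)×241.2 K = 317.5 K.

317 kelvin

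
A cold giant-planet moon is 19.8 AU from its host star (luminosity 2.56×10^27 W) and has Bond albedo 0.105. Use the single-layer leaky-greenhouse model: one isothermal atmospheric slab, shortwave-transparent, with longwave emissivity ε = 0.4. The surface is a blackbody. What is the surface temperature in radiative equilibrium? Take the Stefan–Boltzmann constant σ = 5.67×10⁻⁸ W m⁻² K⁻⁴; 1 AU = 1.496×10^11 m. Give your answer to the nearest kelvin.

d = 19.8 × 1.496×10^11 m = 2.962×10^12 m.
Spreading L over a sphere of radius d: S = 2.56×10^27/(4π·2.96×10^12²) = 23.22 W m⁻².
At the top of the atmosphere, σT_e⁴ = S(1−α)/4 = 5.195 W m⁻², giving T_e = 97.84 K.
Surface balance with a leaky layer gives σT_s⁴ = σT_e⁴·2/(2−ε), so T_s = T_e·[2/(2−0.4)]^(1/4) = 103.5 K.

103 kelvin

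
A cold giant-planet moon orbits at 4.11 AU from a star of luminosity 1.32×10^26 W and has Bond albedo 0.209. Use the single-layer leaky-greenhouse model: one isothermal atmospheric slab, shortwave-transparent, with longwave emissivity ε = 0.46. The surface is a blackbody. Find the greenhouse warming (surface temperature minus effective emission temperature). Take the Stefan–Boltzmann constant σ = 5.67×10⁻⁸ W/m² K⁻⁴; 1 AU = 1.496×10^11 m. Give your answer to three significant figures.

Orbital distance: d = 4.11 AU = 6.149×10^11 m.
S = L/(4πd²) = 27.79 W/m².
Effective emission temperature (TOA balance): σT_e⁴ = S(1−α)/4 = 5.495 W/m² → T_e = 99.22 K.
Surface balance with a leaky layer gives σT_s⁴ = σT_e⁴·2/(2−ε), so T_s = T_e·[2/(2−0.46)]^(1/4) = 105.9 K.
The atmosphere warms the surface by 6.699 K.

6.70 K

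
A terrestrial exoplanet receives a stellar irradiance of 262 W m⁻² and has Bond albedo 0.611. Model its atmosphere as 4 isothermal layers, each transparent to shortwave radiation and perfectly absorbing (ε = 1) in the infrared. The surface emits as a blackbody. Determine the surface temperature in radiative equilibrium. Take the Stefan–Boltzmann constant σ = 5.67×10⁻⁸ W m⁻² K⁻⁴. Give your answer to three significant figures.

218 kelvin

The effective emission temperature is T_e = [S(1−α)/(4σ)]^¼ = 145.6 K.
Layer-by-layer balance gives σT_s⁴ = (N+1)σT_e⁴, so T_s = 5^¼·145.6 = 217.7 K.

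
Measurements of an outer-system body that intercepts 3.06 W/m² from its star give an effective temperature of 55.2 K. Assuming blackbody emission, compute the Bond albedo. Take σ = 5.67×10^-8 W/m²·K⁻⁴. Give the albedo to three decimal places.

0.312

Energy balance: S(1−α)/4 = σT⁴, so 1−α = 4σT⁴/S.
σT⁴ = 0.5264 W/m², so 4σT⁴ = 2.106 W/m².
Hence α = 1 − 2.106/3.060 = 0.3119.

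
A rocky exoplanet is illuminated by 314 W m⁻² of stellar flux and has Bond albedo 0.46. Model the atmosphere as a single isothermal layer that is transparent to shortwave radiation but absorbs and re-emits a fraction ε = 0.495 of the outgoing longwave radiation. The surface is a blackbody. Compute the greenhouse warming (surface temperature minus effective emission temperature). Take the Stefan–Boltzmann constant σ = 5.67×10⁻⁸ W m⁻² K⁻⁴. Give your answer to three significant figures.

12.2 kelvin

Effective emission temperature (TOA balance): σT_e⁴ = S(1−α)/4 = 42.39 W m⁻² → T_e = 165.4 K.
Surface balance with a leaky layer gives σT_s⁴ = σT_e⁴·2/(2−ε), so T_s = T_e·[2/(2−0.495)]^(1/4) = 177.5 K.
The atmosphere warms the surface by 12.18 K.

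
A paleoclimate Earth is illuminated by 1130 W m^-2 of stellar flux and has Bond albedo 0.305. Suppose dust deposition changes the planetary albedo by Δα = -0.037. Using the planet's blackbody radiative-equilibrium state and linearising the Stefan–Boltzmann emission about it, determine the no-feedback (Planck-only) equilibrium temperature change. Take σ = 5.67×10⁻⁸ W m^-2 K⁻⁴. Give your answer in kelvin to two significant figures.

The baseline emission temperature is T_e = 242.6 K.
The change in absorbed flux is Δ[S(1−α)/4] = −SΔα/4 = 10.45 W m^-2.
Planck response: λ_P = 4σT_e³ = 4·5.67×10⁻⁸·(242.6)³ = 3.237 W m^-2/K.
So ΔT₀ = 10.45/3.237 = 3.23 K.

3.2 K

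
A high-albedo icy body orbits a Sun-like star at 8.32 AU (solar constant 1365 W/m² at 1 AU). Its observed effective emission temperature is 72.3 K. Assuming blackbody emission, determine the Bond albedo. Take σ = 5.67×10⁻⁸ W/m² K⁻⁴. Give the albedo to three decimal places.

0.686

Flux at the orbit: S = 1365/(8.32)² = 19.72 W/m².
Rearranging the radiative balance, α = 1 − 4σT⁴/S.
4σT⁴ = 4·5.67×10⁻⁸·(72.3)⁴ = 6.197 W/m².
1−α = 6.197/19.72 = 0.3143, so α = 0.6857.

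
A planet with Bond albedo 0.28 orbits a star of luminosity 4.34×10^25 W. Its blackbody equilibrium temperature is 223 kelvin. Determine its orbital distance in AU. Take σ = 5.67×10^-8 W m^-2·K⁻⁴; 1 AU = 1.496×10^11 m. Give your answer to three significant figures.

0.445 AU

The flux needed for this T is 4σT⁴/(1−0.28) = 779.0 W m^-2.
From L = 4πd²S, d = √(4.34×10^25/(4π·779.0)) = 6.658×10^10 m = 0.4451 AU.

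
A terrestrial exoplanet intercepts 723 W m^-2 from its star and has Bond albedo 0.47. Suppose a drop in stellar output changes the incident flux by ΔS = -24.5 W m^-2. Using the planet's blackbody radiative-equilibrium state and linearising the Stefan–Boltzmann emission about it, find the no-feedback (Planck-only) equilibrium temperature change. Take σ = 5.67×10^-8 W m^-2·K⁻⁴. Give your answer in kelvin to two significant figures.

-1.7 K

Reference equilibrium: T_e = [S(1−α)/(4σ)]^(1/4) = 202.7 K.
TOA radiative forcing: ΔF = (1−α)ΔS/4 = 0.53·(-24.5)/4 = -3.246 W m^-2.
Planck response: λ_P = 4σT_e³ = 4·5.67×10⁻⁸·(202.7)³ = 1.890 W m^-2/K.
Hence the no-feedback warming is ΔF/(4σT_e³) = -1.72 K.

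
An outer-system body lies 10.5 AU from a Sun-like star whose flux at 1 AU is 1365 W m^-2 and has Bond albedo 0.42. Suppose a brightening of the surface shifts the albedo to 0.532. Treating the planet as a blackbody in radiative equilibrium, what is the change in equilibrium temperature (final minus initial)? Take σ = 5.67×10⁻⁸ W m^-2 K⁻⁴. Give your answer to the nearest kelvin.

Irradiance scales as 1/d², so S = 1365 W m^-2 × (1/10.5)² = 12.38 W m^-2.
Before: T₁ = [12.38·0.58/(4σ)]^(1/4) = 75.01 K.
With α = 0.532, T₂ = 71.10 K.
Change: 71.10 − 75.01 = -3.918 K.

-4 kelvin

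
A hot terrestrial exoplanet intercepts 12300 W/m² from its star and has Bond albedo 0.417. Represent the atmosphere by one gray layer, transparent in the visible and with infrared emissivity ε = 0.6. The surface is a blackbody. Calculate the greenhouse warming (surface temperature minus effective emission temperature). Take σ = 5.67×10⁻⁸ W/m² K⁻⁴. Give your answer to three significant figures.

39.3 kelvin

At the top of the atmosphere, σT_e⁴ = S(1−α)/4 = 1793 W/m², giving T_e = 421.7 K.
The surface balance (absorbed SW + ε·downward IR = σT_s⁴) with T_a⁴ = T_s⁴/2 reduces to T_s = T_e·[2/(2−ε)]^¼ = 461.0 K.
Greenhouse warming: T_s − T_e = 39.33 K.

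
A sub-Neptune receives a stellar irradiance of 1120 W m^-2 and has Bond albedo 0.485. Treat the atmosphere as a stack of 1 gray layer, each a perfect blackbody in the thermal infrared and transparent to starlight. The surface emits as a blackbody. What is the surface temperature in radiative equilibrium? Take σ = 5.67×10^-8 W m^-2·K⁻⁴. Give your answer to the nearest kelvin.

OLR = S(1−α)/4 = 144.2 W m^-2; the top layer radiates at T_e = 224.6 K.
For an N-layer opaque stack, T_s⁴ = (N+1)T_e⁴, hence T_s = (2)^(1/4)×224.6 K = 267.1 K.

267 kelvin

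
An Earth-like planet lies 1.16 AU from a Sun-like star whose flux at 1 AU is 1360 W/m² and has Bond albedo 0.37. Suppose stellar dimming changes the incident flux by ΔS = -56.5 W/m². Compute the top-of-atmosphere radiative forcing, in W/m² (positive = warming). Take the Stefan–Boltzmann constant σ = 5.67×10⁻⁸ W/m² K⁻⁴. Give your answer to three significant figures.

Irradiance scales as 1/d², so S = 1360 W/m² × (1/1.16)² = 1011 W/m².
Only a fraction (1−α) is absorbed and it's spread over 4πR², so ΔF = (1−α)ΔS/4 = -8.899 W/m².

-8.90 W/m²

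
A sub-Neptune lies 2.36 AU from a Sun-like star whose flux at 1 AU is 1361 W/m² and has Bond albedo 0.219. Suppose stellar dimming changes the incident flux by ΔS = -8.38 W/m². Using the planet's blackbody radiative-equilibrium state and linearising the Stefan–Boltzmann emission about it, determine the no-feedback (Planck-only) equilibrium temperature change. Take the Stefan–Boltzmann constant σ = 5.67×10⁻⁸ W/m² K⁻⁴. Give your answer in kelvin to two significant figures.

Flux at the orbit: S = 1361/(2.36)² = 244.4 W/m².
Reference equilibrium: T_e = [S(1−α)/(4σ)]^(1/4) = 170.3 K.
TOA radiative forcing: ΔF = (1−α)ΔS/4 = 0.781·(-8.38)/4 = -1.636 W/m².
Linearising σT⁴ gives d(σT⁴)/dT = 4σT_e³ = 1.121 W/m² per K.
So ΔT₀ = -1.636/1.121 = -1.46 K.

-1.5 K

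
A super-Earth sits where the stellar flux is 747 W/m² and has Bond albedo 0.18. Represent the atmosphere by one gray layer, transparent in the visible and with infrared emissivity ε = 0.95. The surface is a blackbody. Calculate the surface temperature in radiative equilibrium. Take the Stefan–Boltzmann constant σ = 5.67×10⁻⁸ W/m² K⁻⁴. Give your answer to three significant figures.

The planet radiates to space at T_e = [S(1−α)/(4σ)]^(1/4) = 228.0 K.
Surface balance with a leaky layer gives σT_s⁴ = σT_e⁴·2/(2−ε), so T_s = T_e·[2/(2−0.95)]^(1/4) = 267.8 K.

268 kelvin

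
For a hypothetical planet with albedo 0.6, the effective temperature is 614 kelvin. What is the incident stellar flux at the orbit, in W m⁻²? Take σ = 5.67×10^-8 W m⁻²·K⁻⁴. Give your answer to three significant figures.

Invert the energy balance for S: S = 4σT⁴/(1−α).
The emitted flux is σT⁴ = 8059 W m⁻².
So S = 4×8059/(1−0.6) = 80590 W m⁻².

80600 W m⁻²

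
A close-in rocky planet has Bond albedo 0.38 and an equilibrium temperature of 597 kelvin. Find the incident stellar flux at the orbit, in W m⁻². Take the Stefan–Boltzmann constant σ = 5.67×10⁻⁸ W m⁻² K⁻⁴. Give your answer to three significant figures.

46500 W m⁻²

From S(1−α)/4 = σT⁴: S = 4σT⁴/(1−α).
σT⁴ = 5.67×10⁻⁸·(597)⁴ = 7202 W m⁻².
So S = 4×7202/(1−0.38) = 46470 W m⁻².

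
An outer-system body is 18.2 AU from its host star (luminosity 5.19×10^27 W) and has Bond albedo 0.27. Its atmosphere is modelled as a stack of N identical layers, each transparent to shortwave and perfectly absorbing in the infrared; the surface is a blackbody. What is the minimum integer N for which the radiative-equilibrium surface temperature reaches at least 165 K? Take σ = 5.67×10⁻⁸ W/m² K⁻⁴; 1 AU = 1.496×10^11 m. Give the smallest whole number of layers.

Orbital distance: d = 18.2 AU = 2.723×10^12 m.
S = L/(4πd²) = 55.71 W/m².
Top-of-atmosphere balance: σT_e⁴ = S(1−α)/4 = 10.17 W/m² → T_e = 115.7 K.
Need (N+1)T_e⁴ ≥ T_s⁴, i.e. N+1 ≥ (165/115.7)⁴ = 4.133.
Rounding up, N = 4.

4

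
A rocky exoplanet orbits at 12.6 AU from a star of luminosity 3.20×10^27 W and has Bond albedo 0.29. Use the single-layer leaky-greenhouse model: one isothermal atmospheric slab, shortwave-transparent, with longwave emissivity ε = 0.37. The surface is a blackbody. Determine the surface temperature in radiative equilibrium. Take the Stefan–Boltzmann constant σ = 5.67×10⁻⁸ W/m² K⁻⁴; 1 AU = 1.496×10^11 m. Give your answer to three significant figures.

Orbital distance: d = 12.6 AU = 1.885×10^12 m.
Flux at the orbit: S = L/(4πd²) = 3.20×10^27/(4π·(1.88×10^12)²) = 71.67 W/m².
Effective emission temperature (TOA balance): σT_e⁴ = S(1−α)/4 = 12.72 W/m² → T_e = 122.4 K.
The surface balance (absorbed SW + ε·downward IR = σT_s⁴) with T_a⁴ = T_s⁴/2 reduces to T_s = T_e·[2/(2−ε)]^¼ = 128.8 K.

129 K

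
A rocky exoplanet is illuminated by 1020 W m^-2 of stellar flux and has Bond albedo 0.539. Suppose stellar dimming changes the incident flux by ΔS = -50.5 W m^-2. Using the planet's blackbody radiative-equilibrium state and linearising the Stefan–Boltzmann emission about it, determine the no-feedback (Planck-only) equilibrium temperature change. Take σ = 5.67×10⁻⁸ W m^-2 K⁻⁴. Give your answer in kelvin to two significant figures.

-2.6 K

Reference equilibrium: T_e = [S(1−α)/(4σ)]^(1/4) = 213.4 K.
Only a fraction (1−α) is absorbed and it's spread over 4πR², so ΔF = (1−α)ΔS/4 = -5.820 W m^-2.
Planck response: λ_P = 4σT_e³ = 4·5.67×10⁻⁸·(213.4)³ = 2.204 W m^-2/K.
ΔT₀ = ΔF/λ_P = -5.820/2.204 = -2.64 K.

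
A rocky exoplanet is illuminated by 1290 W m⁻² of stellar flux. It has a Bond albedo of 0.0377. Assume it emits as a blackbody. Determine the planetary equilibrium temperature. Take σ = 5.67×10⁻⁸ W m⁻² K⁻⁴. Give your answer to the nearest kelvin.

272 K

The planet absorbs (1−α)S over its disc πR² and re-emits over 4πR², so the mean absorbed flux is (1−0.0377)·1290/4 = 310.3 W m⁻².
Set σT⁴ = 310.3 → T = (310.3/σ)^(1/4) = 272.0 K.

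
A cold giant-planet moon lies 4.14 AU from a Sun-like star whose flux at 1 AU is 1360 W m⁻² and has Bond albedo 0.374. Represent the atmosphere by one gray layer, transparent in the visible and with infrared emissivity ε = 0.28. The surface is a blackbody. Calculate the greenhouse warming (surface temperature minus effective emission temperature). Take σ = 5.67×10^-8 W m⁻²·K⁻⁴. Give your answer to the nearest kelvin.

5 K

Flux at the orbit: S = 1360/(4.14)² = 79.35 W m⁻².
The planet radiates to space at T_e = [S(1−α)/(4σ)]^(1/4) = 121.7 K.
Surface balance with a leaky layer gives σT_s⁴ = σT_e⁴·2/(2−ε), so T_s = T_e·[2/(2−0.28)]^(1/4) = 126.3 K.
Greenhouse warming: T_s − T_e = 4.675 K.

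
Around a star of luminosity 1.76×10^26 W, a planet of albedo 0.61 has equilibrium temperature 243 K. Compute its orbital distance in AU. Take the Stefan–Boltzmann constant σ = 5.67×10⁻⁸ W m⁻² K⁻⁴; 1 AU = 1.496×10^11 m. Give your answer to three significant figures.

Energy balance gives S = 4σT⁴/(1−α) = 2028 W m⁻².
S = L/(4πd²) → d = √(L/4πS) = √(1.76×10^26/(4π·2028)) = 8.311×10^10 m = 0.5555 AU.

0.556 AU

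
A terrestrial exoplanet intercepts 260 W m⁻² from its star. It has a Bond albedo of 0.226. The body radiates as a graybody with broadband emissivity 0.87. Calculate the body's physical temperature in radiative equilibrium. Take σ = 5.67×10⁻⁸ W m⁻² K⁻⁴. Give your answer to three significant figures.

179 kelvin

Averaging over the sphere, the absorbed flux is S(1−α)/4 = 50.31 W m⁻².
Equating to εσT⁴ with ε = 0.87: T = (50.31/0.87σ)^(1/4) = 178.7 K.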